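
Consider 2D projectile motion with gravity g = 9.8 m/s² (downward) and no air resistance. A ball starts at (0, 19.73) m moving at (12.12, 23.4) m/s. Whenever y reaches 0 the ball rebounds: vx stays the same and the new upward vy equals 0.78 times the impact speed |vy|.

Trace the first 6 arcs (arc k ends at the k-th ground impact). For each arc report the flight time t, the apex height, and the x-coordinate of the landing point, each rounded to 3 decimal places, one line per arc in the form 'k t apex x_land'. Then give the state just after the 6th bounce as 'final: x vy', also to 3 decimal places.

1 5.507 47.667 66.741
2 4.866 29.000 125.712
3 3.795 17.644 171.709
4 2.960 10.735 207.587
5 2.309 6.531 235.572
6 1.801 3.973 257.400
final: 257.400 6.883

Arc 1: start y=19.730, vy=23.400 → t=5.507, apex=47.667, x_land=66.741, impact vy=-30.566
  bounce: vy ← 0.78·30.566 = 23.841
Arc 2: start y=0.000, vy=23.841 → t=4.866, apex=29.000, x_land=125.712, impact vy=-23.841
  bounce: vy ← 0.78·23.841 = 18.596
Arc 3: start y=0.000, vy=18.596 → t=3.795, apex=17.644, x_land=171.709, impact vy=-18.596
  bounce: vy ← 0.78·18.596 = 14.505
Arc 4: start y=0.000, vy=14.505 → t=2.960, apex=10.735, x_land=207.587, impact vy=-14.505
  bounce: vy ← 0.78·14.505 = 11.314
Arc 5: start y=0.000, vy=11.314 → t=2.309, apex=6.531, x_land=235.572, impact vy=-11.314
  bounce: vy ← 0.78·11.314 = 8.825
Arc 6: start y=0.000, vy=8.825 → t=1.801, apex=3.973, x_land=257.400, impact vy=-8.825
  bounce: vy ← 0.78·8.825 = 6.883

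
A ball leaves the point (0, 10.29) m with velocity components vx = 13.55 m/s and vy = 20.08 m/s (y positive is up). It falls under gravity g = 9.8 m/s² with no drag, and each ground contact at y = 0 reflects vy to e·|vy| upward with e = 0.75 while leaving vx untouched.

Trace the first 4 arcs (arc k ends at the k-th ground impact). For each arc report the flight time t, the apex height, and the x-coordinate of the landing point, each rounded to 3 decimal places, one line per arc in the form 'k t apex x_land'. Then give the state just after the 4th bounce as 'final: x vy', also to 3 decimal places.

Arc 1: start y=10.290, vy=20.080 → t=4.559, apex=30.862, x_land=61.769, impact vy=-24.595
  bounce: vy ← 0.75·24.595 = 18.446
Arc 2: start y=0.000, vy=18.446 → t=3.764, apex=17.360, x_land=112.778, impact vy=-18.446
  bounce: vy ← 0.75·18.446 = 13.834
Arc 3: start y=0.000, vy=13.834 → t=2.823, apex=9.765, x_land=151.034, impact vy=-13.834
  bounce: vy ← 0.75·13.834 = 10.376
Arc 4: start y=0.000, vy=10.376 → t=2.118, apex=5.493, x_land=179.727, impact vy=-10.376
  bounce: vy ← 0.75·10.376 = 7.782

1 4.559 30.862 61.769
2 3.764 17.360 112.778
3 2.823 9.765 151.034
4 2.118 5.493 179.727
final: 179.727 7.782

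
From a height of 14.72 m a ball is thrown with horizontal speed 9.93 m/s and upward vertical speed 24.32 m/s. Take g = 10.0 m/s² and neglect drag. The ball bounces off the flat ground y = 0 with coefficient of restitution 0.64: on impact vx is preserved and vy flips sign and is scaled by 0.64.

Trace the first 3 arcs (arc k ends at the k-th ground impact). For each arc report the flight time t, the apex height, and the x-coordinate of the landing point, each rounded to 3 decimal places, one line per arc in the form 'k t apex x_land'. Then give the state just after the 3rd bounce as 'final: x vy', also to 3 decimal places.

Arc 1: start y=14.720, vy=24.320 → t=5.408, apex=44.293, x_land=53.705, impact vy=-29.763
  bounce: vy ← 0.64·29.763 = 19.049
Arc 2: start y=0.000, vy=19.049 → t=3.810, apex=18.142, x_land=91.535, impact vy=-19.049
  bounce: vy ← 0.64·19.049 = 12.191
Arc 3: start y=0.000, vy=12.191 → t=2.438, apex=7.431, x_land=115.747, impact vy=-12.191
  bounce: vy ← 0.64·12.191 = 7.802

1 5.408 44.293 53.705
2 3.810 18.142 91.535
3 2.438 7.431 115.747
final: 115.747 7.802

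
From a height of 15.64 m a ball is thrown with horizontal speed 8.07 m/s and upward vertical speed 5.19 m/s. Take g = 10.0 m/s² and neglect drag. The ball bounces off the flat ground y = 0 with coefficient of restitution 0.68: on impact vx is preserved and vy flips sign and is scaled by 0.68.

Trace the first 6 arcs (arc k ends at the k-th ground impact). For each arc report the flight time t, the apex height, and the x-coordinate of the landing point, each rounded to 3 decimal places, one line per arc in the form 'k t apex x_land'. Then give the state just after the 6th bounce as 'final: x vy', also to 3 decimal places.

Arc 1: start y=15.640, vy=5.190 → t=2.362, apex=16.987, x_land=19.063, impact vy=-18.432
  bounce: vy ← 0.68·18.432 = 12.534
Arc 2: start y=0.000, vy=12.534 → t=2.507, apex=7.855, x_land=39.292, impact vy=-12.534
  bounce: vy ← 0.68·12.534 = 8.523
Arc 3: start y=0.000, vy=8.523 → t=1.705, apex=3.632, x_land=53.048, impact vy=-8.523
  bounce: vy ← 0.68·8.523 = 5.796
Arc 4: start y=0.000, vy=5.796 → t=1.159, apex=1.679, x_land=62.402, impact vy=-5.796
  bounce: vy ← 0.68·5.796 = 3.941
Arc 5: start y=0.000, vy=3.941 → t=0.788, apex=0.777, x_land=68.763, impact vy=-3.941
  bounce: vy ← 0.68·3.941 = 2.680
Arc 6: start y=0.000, vy=2.680 → t=0.536, apex=0.359, x_land=73.088, impact vy=-2.680
  bounce: vy ← 0.68·2.680 = 1.822

1 2.362 16.987 19.063
2 2.507 7.855 39.292
3 1.705 3.632 53.048
4 1.159 1.679 62.402
5 0.788 0.777 68.763
6 0.536 0.359 73.088
final: 73.088 1.822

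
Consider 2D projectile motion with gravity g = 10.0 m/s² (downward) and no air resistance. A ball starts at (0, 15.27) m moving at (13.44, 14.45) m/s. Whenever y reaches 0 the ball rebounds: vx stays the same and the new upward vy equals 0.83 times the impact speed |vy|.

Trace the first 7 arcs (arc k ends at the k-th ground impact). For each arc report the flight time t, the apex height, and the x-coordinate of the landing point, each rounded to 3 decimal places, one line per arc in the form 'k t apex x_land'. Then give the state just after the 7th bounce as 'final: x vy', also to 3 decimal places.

Arc 1: start y=15.270, vy=14.450 → t=3.713, apex=25.710, x_land=49.897, impact vy=-22.676
  bounce: vy ← 0.83·22.676 = 18.821
Arc 2: start y=0.000, vy=18.821 → t=3.764, apex=17.712, x_land=100.489, impact vy=-18.821
  bounce: vy ← 0.83·18.821 = 15.622
Arc 3: start y=0.000, vy=15.622 → t=3.124, apex=12.202, x_land=142.479, impact vy=-15.622
  bounce: vy ← 0.83·15.622 = 12.966
Arc 4: start y=0.000, vy=12.966 → t=2.593, apex=8.406, x_land=177.331, impact vy=-12.966
  bounce: vy ← 0.83·12.966 = 10.762
Arc 5: start y=0.000, vy=10.762 → t=2.152, apex=5.791, x_land=206.259, impact vy=-10.762
  bounce: vy ← 0.83·10.762 = 8.932
Arc 6: start y=0.000, vy=8.932 → t=1.786, apex=3.989, x_land=230.268, impact vy=-8.932
  bounce: vy ← 0.83·8.932 = 7.414
Arc 7: start y=0.000, vy=7.414 → t=1.483, apex=2.748, x_land=250.197, impact vy=-7.414
  bounce: vy ← 0.83·7.414 = 6.153

1 3.713 25.710 49.897
2 3.764 17.712 100.489
3 3.124 12.202 142.479
4 2.593 8.406 177.331
5 2.152 5.791 206.259
6 1.786 3.989 230.268
7 1.483 2.748 250.197
final: 250.197 6.153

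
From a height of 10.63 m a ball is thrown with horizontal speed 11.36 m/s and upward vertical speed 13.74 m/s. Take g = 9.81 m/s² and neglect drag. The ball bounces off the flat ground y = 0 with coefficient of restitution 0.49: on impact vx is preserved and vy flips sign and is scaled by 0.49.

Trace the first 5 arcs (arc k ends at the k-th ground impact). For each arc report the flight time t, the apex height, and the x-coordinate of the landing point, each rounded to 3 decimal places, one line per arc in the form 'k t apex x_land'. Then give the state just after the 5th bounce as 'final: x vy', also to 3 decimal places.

Arc 1: start y=10.630, vy=13.740 → t=3.433, apex=20.252, x_land=38.994, impact vy=-19.934
  bounce: vy ← 0.49·19.934 = 9.767
Arc 2: start y=0.000, vy=9.767 → t=1.991, apex=4.863, x_land=61.616, impact vy=-9.767
  bounce: vy ← 0.49·9.767 = 4.786
Arc 3: start y=0.000, vy=4.786 → t=0.976, apex=1.167, x_land=72.700, impact vy=-4.786
  bounce: vy ← 0.49·4.786 = 2.345
Arc 4: start y=0.000, vy=2.345 → t=0.478, apex=0.280, x_land=78.132, impact vy=-2.345
  bounce: vy ← 0.49·2.345 = 1.149
Arc 5: start y=0.000, vy=1.149 → t=0.234, apex=0.067, x_land=80.793, impact vy=-1.149
  bounce: vy ← 0.49·1.149 = 0.563

1 3.433 20.252 38.994
2 1.991 4.863 61.616
3 0.976 1.167 72.700
4 0.478 0.280 78.132
5 0.234 0.067 80.793
final: 80.793 0.563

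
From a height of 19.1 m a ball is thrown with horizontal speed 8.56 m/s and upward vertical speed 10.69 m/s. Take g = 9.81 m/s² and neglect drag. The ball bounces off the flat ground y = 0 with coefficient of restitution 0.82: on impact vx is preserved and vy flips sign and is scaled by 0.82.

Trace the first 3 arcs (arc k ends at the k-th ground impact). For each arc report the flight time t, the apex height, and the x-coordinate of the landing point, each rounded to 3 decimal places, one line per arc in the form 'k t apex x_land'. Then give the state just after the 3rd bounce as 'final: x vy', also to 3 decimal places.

1 3.344 24.924 28.624
2 3.697 16.759 60.269
3 3.031 11.269 86.219
final: 86.219 12.193

Arc 1: start y=19.100, vy=10.690 → t=3.344, apex=24.924, x_land=28.624, impact vy=-22.114
  bounce: vy ← 0.82·22.114 = 18.133
Arc 2: start y=0.000, vy=18.133 → t=3.697, apex=16.759, x_land=60.269, impact vy=-18.133
  bounce: vy ← 0.82·18.133 = 14.869
Arc 3: start y=0.000, vy=14.869 → t=3.031, apex=11.269, x_land=86.219, impact vy=-14.869
  bounce: vy ← 0.82·14.869 = 12.193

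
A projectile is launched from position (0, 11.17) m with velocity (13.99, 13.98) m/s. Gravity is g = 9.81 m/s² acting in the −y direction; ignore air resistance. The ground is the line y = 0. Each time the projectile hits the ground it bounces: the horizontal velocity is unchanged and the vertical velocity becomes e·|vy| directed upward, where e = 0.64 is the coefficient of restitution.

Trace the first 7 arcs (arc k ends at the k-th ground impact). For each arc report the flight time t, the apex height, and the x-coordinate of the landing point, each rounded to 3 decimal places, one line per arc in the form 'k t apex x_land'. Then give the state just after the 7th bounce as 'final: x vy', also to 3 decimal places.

1 3.501 21.131 48.974
2 2.657 8.655 86.143
3 1.700 3.545 109.930
4 1.088 1.452 125.154
5 0.696 0.595 134.898
6 0.446 0.244 141.134
7 0.285 0.100 145.124
final: 145.124 0.896

Arc 1: start y=11.170, vy=13.980 → t=3.501, apex=21.131, x_land=48.974, impact vy=-20.362
  bounce: vy ← 0.64·20.362 = 13.031
Arc 2: start y=0.000, vy=13.031 → t=2.657, apex=8.655, x_land=86.143, impact vy=-13.031
  bounce: vy ← 0.64·13.031 = 8.340
Arc 3: start y=0.000, vy=8.340 → t=1.700, apex=3.545, x_land=109.930, impact vy=-8.340
  bounce: vy ← 0.64·8.340 = 5.338
Arc 4: start y=0.000, vy=5.338 → t=1.088, apex=1.452, x_land=125.154, impact vy=-5.338
  bounce: vy ← 0.64·5.338 = 3.416
Arc 5: start y=0.000, vy=3.416 → t=0.696, apex=0.595, x_land=134.898, impact vy=-3.416
  bounce: vy ← 0.64·3.416 = 2.186
Arc 6: start y=0.000, vy=2.186 → t=0.446, apex=0.244, x_land=141.134, impact vy=-2.186
  bounce: vy ← 0.64·2.186 = 1.399
Arc 7: start y=0.000, vy=1.399 → t=0.285, apex=0.100, x_land=145.124, impact vy=-1.399
  bounce: vy ← 0.64·1.399 = 0.896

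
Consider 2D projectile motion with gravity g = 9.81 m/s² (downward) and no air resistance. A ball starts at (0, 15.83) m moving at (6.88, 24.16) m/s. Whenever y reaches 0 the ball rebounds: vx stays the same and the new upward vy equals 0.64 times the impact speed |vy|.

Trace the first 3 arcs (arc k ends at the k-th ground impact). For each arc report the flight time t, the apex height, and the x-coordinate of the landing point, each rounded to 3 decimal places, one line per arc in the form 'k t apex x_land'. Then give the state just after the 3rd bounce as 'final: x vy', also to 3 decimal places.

Arc 1: start y=15.830, vy=24.160 → t=5.511, apex=45.581, x_land=37.917, impact vy=-29.905
  bounce: vy ← 0.64·29.905 = 19.139
Arc 2: start y=0.000, vy=19.139 → t=3.902, apex=18.670, x_land=64.762, impact vy=-19.139
  bounce: vy ← 0.64·19.139 = 12.249
Arc 3: start y=0.000, vy=12.249 → t=2.497, apex=7.647, x_land=81.943, impact vy=-12.249
  bounce: vy ← 0.64·12.249 = 7.839

1 5.511 45.581 37.917
2 3.902 18.670 64.762
3 2.497 7.647 81.943
final: 81.943 7.839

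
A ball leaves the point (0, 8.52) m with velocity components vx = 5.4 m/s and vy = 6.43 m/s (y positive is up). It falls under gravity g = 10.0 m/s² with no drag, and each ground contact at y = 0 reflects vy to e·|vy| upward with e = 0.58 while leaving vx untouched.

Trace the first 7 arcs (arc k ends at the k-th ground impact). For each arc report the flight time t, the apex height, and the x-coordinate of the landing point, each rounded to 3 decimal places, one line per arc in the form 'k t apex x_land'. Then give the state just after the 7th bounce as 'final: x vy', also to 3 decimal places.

Arc 1: start y=8.520, vy=6.430 → t=2.098, apex=10.587, x_land=11.330, impact vy=-14.551
  bounce: vy ← 0.58·14.551 = 8.440
Arc 2: start y=0.000, vy=8.440 → t=1.688, apex=3.562, x_land=20.445, impact vy=-8.440
  bounce: vy ← 0.58·8.440 = 4.895
Arc 3: start y=0.000, vy=4.895 → t=0.979, apex=1.198, x_land=25.732, impact vy=-4.895
  bounce: vy ← 0.58·4.895 = 2.839
Arc 4: start y=0.000, vy=2.839 → t=0.568, apex=0.403, x_land=28.798, impact vy=-2.839
  bounce: vy ← 0.58·2.839 = 1.647
Arc 5: start y=0.000, vy=1.647 → t=0.329, apex=0.136, x_land=30.576, impact vy=-1.647
  bounce: vy ← 0.58·1.647 = 0.955
Arc 6: start y=0.000, vy=0.955 → t=0.191, apex=0.046, x_land=31.608, impact vy=-0.955
  bounce: vy ← 0.58·0.955 = 0.554
Arc 7: start y=0.000, vy=0.554 → t=0.111, apex=0.015, x_land=32.206, impact vy=-0.554
  bounce: vy ← 0.58·0.554 = 0.321

1 2.098 10.587 11.330
2 1.688 3.562 20.445
3 0.979 1.198 25.732
4 0.568 0.403 28.798
5 0.329 0.136 30.576
6 0.191 0.046 31.608
7 0.111 0.015 32.206
final: 32.206 0.321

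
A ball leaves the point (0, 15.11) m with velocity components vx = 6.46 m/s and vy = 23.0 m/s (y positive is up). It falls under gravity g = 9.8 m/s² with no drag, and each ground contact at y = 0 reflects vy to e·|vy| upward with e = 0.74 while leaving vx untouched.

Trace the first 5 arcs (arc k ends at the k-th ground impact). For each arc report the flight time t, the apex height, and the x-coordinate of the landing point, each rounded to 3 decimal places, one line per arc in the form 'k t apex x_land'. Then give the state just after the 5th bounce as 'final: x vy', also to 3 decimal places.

1 5.278 42.100 34.097
2 4.338 23.054 62.121
3 3.210 12.624 82.859
4 2.376 6.913 98.205
5 1.758 3.786 109.561
final: 109.561 6.374

Arc 1: start y=15.110, vy=23.000 → t=5.278, apex=42.100, x_land=34.097, impact vy=-28.726
  bounce: vy ← 0.74·28.726 = 21.257
Arc 2: start y=0.000, vy=21.257 → t=4.338, apex=23.054, x_land=62.121, impact vy=-21.257
  bounce: vy ← 0.74·21.257 = 15.730
Arc 3: start y=0.000, vy=15.730 → t=3.210, apex=12.624, x_land=82.859, impact vy=-15.730
  bounce: vy ← 0.74·15.730 = 11.640
Arc 4: start y=0.000, vy=11.640 → t=2.376, apex=6.913, x_land=98.205, impact vy=-11.640
  bounce: vy ← 0.74·11.640 = 8.614
Arc 5: start y=0.000, vy=8.614 → t=1.758, apex=3.786, x_land=109.561, impact vy=-8.614
  bounce: vy ← 0.74·8.614 = 6.374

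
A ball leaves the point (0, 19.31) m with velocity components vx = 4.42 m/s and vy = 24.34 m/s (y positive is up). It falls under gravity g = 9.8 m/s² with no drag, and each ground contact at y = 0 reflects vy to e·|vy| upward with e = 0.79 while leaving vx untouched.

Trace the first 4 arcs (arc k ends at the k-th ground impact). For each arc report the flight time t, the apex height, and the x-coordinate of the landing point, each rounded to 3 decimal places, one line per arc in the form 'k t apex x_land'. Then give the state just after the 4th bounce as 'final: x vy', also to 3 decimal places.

Arc 1: start y=19.310, vy=24.340 → t=5.663, apex=49.536, x_land=25.031, impact vy=-31.159
  bounce: vy ← 0.79·31.159 = 24.616
Arc 2: start y=0.000, vy=24.616 → t=5.024, apex=30.916, x_land=47.236, impact vy=-24.616
  bounce: vy ← 0.79·24.616 = 19.447
Arc 3: start y=0.000, vy=19.447 → t=3.969, apex=19.294, x_land=64.778, impact vy=-19.447
  bounce: vy ← 0.79·19.447 = 15.363
Arc 4: start y=0.000, vy=15.363 → t=3.135, apex=12.042, x_land=78.636, impact vy=-15.363
  bounce: vy ← 0.79·15.363 = 12.137

1 5.663 49.536 25.031
2 5.024 30.916 47.236
3 3.969 19.294 64.778
4 3.135 12.042 78.636
final: 78.636 12.137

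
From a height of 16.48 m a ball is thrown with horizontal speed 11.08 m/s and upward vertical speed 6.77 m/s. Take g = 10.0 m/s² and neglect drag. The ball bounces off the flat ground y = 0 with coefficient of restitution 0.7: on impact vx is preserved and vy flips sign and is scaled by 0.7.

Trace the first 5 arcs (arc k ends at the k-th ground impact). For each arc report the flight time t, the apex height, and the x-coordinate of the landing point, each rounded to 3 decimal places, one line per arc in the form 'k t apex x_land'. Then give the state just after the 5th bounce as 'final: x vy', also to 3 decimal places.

Arc 1: start y=16.480, vy=6.770 → t=2.615, apex=18.772, x_land=28.970, impact vy=-19.376
  bounce: vy ← 0.7·19.376 = 13.563
Arc 2: start y=0.000, vy=13.563 → t=2.713, apex=9.198, x_land=59.026, impact vy=-13.563
  bounce: vy ← 0.7·13.563 = 9.494
Arc 3: start y=0.000, vy=9.494 → t=1.899, apex=4.507, x_land=80.065, impact vy=-9.494
  bounce: vy ← 0.7·9.494 = 6.646
Arc 4: start y=0.000, vy=6.646 → t=1.329, apex=2.208, x_land=94.793, impact vy=-6.646
  bounce: vy ← 0.7·6.646 = 4.652
Arc 5: start y=0.000, vy=4.652 → t=0.930, apex=1.082, x_land=105.102, impact vy=-4.652
  bounce: vy ← 0.7·4.652 = 3.257

1 2.615 18.772 28.970
2 2.713 9.198 59.026
3 1.899 4.507 80.065
4 1.329 2.208 94.793
5 0.930 1.082 105.102
final: 105.102 3.257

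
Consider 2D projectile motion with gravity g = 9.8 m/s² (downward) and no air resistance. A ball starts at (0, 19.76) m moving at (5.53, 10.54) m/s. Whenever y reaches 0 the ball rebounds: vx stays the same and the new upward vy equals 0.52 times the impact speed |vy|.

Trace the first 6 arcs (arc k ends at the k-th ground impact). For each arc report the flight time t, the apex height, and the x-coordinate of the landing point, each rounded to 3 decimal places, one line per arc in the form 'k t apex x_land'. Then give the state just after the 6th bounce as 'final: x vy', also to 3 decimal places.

1 3.354 25.428 18.545
2 2.369 6.876 31.646
3 1.232 1.859 38.459
4 0.641 0.503 42.002
5 0.333 0.136 43.844
6 0.173 0.037 44.802
final: 44.802 0.441

Arc 1: start y=19.760, vy=10.540 → t=3.354, apex=25.428, x_land=18.545, impact vy=-22.325
  bounce: vy ← 0.52·22.325 = 11.609
Arc 2: start y=0.000, vy=11.609 → t=2.369, apex=6.876, x_land=31.646, impact vy=-11.609
  bounce: vy ← 0.52·11.609 = 6.037
Arc 3: start y=0.000, vy=6.037 → t=1.232, apex=1.859, x_land=38.459, impact vy=-6.037
  bounce: vy ← 0.52·6.037 = 3.139
Arc 4: start y=0.000, vy=3.139 → t=0.641, apex=0.503, x_land=42.002, impact vy=-3.139
  bounce: vy ← 0.52·3.139 = 1.632
Arc 5: start y=0.000, vy=1.632 → t=0.333, apex=0.136, x_land=43.844, impact vy=-1.632
  bounce: vy ← 0.52·1.632 = 0.849
Arc 6: start y=0.000, vy=0.849 → t=0.173, apex=0.037, x_land=44.802, impact vy=-0.849
  bounce: vy ← 0.52·0.849 = 0.441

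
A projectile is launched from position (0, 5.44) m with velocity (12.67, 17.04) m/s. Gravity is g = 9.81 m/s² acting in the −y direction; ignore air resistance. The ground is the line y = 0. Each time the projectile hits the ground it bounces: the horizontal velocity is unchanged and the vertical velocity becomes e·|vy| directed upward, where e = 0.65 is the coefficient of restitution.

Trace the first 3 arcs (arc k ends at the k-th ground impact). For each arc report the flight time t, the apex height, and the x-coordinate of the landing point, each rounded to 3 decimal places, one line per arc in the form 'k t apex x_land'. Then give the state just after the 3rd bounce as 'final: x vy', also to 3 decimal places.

1 3.768 20.239 47.745
2 2.641 8.551 81.202
3 1.716 3.613 102.950
final: 102.950 5.473

Arc 1: start y=5.440, vy=17.040 → t=3.768, apex=20.239, x_land=47.745, impact vy=-19.927
  bounce: vy ← 0.65·19.927 = 12.953
Arc 2: start y=0.000, vy=12.953 → t=2.641, apex=8.551, x_land=81.202, impact vy=-12.953
  bounce: vy ← 0.65·12.953 = 8.419
Arc 3: start y=0.000, vy=8.419 → t=1.716, apex=3.613, x_land=102.950, impact vy=-8.419
  bounce: vy ← 0.65·8.419 = 5.473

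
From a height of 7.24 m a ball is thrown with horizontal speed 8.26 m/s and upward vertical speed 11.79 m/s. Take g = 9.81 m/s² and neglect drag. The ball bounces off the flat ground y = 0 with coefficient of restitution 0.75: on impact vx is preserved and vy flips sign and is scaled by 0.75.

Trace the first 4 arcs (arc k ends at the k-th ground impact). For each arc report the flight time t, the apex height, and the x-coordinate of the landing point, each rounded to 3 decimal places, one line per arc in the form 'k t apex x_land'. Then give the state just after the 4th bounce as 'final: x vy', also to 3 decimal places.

Arc 1: start y=7.240, vy=11.790 → t=2.911, apex=14.325, x_land=24.043, impact vy=-16.765
  bounce: vy ← 0.75·16.765 = 12.573
Arc 2: start y=0.000, vy=12.573 → t=2.563, apex=8.058, x_land=45.217, impact vy=-12.573
  bounce: vy ← 0.75·12.573 = 9.430
Arc 3: start y=0.000, vy=9.430 → t=1.923, apex=4.532, x_land=61.097, impact vy=-9.430
  bounce: vy ← 0.75·9.430 = 7.073
Arc 4: start y=0.000, vy=7.073 → t=1.442, apex=2.550, x_land=73.007, impact vy=-7.073
  bounce: vy ← 0.75·7.073 = 5.304

1 2.911 14.325 24.043
2 2.563 8.058 45.217
3 1.923 4.532 61.097
4 1.442 2.550 73.007
final: 73.007 5.304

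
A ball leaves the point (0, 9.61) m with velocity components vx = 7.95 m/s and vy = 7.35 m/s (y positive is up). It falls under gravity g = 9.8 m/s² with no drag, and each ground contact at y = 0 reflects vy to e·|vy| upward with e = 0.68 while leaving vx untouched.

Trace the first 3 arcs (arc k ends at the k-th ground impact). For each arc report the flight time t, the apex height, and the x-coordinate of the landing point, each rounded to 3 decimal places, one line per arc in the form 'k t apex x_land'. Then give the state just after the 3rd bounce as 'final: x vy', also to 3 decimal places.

1 2.339 12.366 18.592
2 2.161 5.718 35.768
3 1.469 2.644 47.448
final: 47.448 4.895

Arc 1: start y=9.610, vy=7.350 → t=2.339, apex=12.366, x_land=18.592, impact vy=-15.569
  bounce: vy ← 0.68·15.569 = 10.587
Arc 2: start y=0.000, vy=10.587 → t=2.161, apex=5.718, x_land=35.768, impact vy=-10.587
  bounce: vy ← 0.68·10.587 = 7.199
Arc 3: start y=0.000, vy=7.199 → t=1.469, apex=2.644, x_land=47.448, impact vy=-7.199
  bounce: vy ← 0.68·7.199 = 4.895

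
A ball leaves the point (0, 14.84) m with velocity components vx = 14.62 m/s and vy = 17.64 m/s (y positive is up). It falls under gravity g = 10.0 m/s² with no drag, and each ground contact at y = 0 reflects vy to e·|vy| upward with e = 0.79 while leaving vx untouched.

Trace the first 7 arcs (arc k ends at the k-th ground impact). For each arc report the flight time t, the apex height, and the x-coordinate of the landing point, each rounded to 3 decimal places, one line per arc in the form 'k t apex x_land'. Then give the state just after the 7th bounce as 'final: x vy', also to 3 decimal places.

Arc 1: start y=14.840, vy=17.640 → t=4.230, apex=30.398, x_land=61.838, impact vy=-24.657
  bounce: vy ← 0.79·24.657 = 19.479
Arc 2: start y=0.000, vy=19.479 → t=3.896, apex=18.972, x_land=118.795, impact vy=-19.479
  bounce: vy ← 0.79·19.479 = 15.388
Arc 3: start y=0.000, vy=15.388 → t=3.078, apex=11.840, x_land=163.791, impact vy=-15.388
  bounce: vy ← 0.79·15.388 = 12.157
Arc 4: start y=0.000, vy=12.157 → t=2.431, apex=7.389, x_land=199.338, impact vy=-12.157
  bounce: vy ← 0.79·12.157 = 9.604
Arc 5: start y=0.000, vy=9.604 → t=1.921, apex=4.612, x_land=227.420, impact vy=-9.604
  bounce: vy ← 0.79·9.604 = 7.587
Arc 6: start y=0.000, vy=7.587 → t=1.517, apex=2.878, x_land=249.604, impact vy=-7.587
  bounce: vy ← 0.79·7.587 = 5.994
Arc 7: start y=0.000, vy=5.994 → t=1.199, apex=1.796, x_land=267.130, impact vy=-5.994
  bounce: vy ← 0.79·5.994 = 4.735

1 4.230 30.398 61.838
2 3.896 18.972 118.795
3 3.078 11.840 163.791
4 2.431 7.389 199.338
5 1.921 4.612 227.420
6 1.517 2.878 249.604
7 1.199 1.796 267.130
final: 267.130 4.735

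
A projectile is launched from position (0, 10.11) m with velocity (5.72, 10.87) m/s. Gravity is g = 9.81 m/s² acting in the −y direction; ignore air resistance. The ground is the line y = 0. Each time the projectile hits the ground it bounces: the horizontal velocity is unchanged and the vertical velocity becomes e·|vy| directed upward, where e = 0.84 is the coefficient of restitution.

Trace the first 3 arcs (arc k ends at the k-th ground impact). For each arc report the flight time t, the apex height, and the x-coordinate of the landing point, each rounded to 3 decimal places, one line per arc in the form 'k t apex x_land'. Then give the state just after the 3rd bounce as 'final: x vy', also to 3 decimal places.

1 2.922 16.132 16.712
2 3.047 11.383 34.139
3 2.559 8.032 48.778
final: 48.778 10.545

Arc 1: start y=10.110, vy=10.870 → t=2.922, apex=16.132, x_land=16.712, impact vy=-17.791
  bounce: vy ← 0.84·17.791 = 14.944
Arc 2: start y=0.000, vy=14.944 → t=3.047, apex=11.383, x_land=34.139, impact vy=-14.944
  bounce: vy ← 0.84·14.944 = 12.553
Arc 3: start y=0.000, vy=12.553 → t=2.559, apex=8.032, x_land=48.778, impact vy=-12.553
  bounce: vy ← 0.84·12.553 = 10.545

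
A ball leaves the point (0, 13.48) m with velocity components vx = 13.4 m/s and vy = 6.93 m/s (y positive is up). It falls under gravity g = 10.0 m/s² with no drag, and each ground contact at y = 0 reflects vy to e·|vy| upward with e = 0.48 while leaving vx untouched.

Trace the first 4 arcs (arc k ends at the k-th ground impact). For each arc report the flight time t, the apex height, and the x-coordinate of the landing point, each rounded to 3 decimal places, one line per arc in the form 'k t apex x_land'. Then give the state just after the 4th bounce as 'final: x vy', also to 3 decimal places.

1 2.475 15.881 33.168
2 1.711 3.659 56.094
3 0.821 0.843 67.099
4 0.394 0.194 72.381
final: 72.381 0.946

Arc 1: start y=13.480, vy=6.930 → t=2.475, apex=15.881, x_land=33.168, impact vy=-17.822
  bounce: vy ← 0.48·17.822 = 8.555
Arc 2: start y=0.000, vy=8.555 → t=1.711, apex=3.659, x_land=56.094, impact vy=-8.555
  bounce: vy ← 0.48·8.555 = 4.106
Arc 3: start y=0.000, vy=4.106 → t=0.821, apex=0.843, x_land=67.099, impact vy=-4.106
  bounce: vy ← 0.48·4.106 = 1.971
Arc 4: start y=0.000, vy=1.971 → t=0.394, apex=0.194, x_land=72.381, impact vy=-1.971
  bounce: vy ← 0.48·1.971 = 0.946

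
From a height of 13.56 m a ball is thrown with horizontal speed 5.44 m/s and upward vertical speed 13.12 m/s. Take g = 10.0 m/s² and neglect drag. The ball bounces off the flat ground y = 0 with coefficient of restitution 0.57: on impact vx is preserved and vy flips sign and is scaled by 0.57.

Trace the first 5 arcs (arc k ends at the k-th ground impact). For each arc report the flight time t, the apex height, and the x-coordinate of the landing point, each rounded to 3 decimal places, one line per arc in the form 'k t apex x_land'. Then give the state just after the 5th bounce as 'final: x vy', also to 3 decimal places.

Arc 1: start y=13.560, vy=13.120 → t=3.418, apex=22.167, x_land=18.591, impact vy=-21.056
  bounce: vy ← 0.57·21.056 = 12.002
Arc 2: start y=0.000, vy=12.002 → t=2.400, apex=7.202, x_land=31.649, impact vy=-12.002
  bounce: vy ← 0.57·12.002 = 6.841
Arc 3: start y=0.000, vy=6.841 → t=1.368, apex=2.340, x_land=39.092, impact vy=-6.841
  bounce: vy ← 0.57·6.841 = 3.899
Arc 4: start y=0.000, vy=3.899 → t=0.780, apex=0.760, x_land=43.335, impact vy=-3.899
  bounce: vy ← 0.57·3.899 = 2.223
Arc 5: start y=0.000, vy=2.223 → t=0.445, apex=0.247, x_land=45.753, impact vy=-2.223
  bounce: vy ← 0.57·2.223 = 1.267

1 3.418 22.167 18.591
2 2.400 7.202 31.649
3 1.368 2.340 39.092
4 0.780 0.760 43.335
5 0.445 0.247 45.753
final: 45.753 1.267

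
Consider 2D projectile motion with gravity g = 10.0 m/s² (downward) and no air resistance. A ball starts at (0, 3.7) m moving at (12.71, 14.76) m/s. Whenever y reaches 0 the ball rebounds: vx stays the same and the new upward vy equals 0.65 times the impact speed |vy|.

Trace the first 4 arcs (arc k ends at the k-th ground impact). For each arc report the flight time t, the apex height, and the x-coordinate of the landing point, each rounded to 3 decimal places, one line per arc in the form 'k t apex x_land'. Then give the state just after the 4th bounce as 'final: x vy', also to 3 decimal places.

1 3.184 14.593 40.474
2 2.221 6.165 68.701
3 1.444 2.605 87.049
4 0.938 1.101 98.975
final: 98.975 3.050

Arc 1: start y=3.700, vy=14.760 → t=3.184, apex=14.593, x_land=40.474, impact vy=-17.084
  bounce: vy ← 0.65·17.084 = 11.104
Arc 2: start y=0.000, vy=11.104 → t=2.221, apex=6.165, x_land=68.701, impact vy=-11.104
  bounce: vy ← 0.65·11.104 = 7.218
Arc 3: start y=0.000, vy=7.218 → t=1.444, apex=2.605, x_land=87.049, impact vy=-7.218
  bounce: vy ← 0.65·7.218 = 4.692
Arc 4: start y=0.000, vy=4.692 → t=0.938, apex=1.101, x_land=98.975, impact vy=-4.692
  bounce: vy ← 0.65·4.692 = 3.050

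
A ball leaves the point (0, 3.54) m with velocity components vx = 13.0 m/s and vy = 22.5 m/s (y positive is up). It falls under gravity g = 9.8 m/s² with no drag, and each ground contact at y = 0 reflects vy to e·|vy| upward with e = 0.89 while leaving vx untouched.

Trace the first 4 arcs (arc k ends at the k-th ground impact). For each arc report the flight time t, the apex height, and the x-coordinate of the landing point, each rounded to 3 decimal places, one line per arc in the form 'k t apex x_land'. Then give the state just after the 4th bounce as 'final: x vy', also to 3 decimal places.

Arc 1: start y=3.540, vy=22.500 → t=4.744, apex=29.369, x_land=61.674, impact vy=-23.992
  bounce: vy ← 0.89·23.992 = 21.353
Arc 2: start y=0.000, vy=21.353 → t=4.358, apex=23.263, x_land=118.325, impact vy=-21.353
  bounce: vy ← 0.89·21.353 = 19.004
Arc 3: start y=0.000, vy=19.004 → t=3.878, apex=18.427, x_land=168.745, impact vy=-19.004
  bounce: vy ← 0.89·19.004 = 16.914
Arc 4: start y=0.000, vy=16.914 → t=3.452, apex=14.596, x_land=213.618, impact vy=-16.914
  bounce: vy ← 0.89·16.914 = 15.053

1 4.744 29.369 61.674
2 4.358 23.263 118.325
3 3.878 18.427 168.745
4 3.452 14.596 213.618
final: 213.618 15.053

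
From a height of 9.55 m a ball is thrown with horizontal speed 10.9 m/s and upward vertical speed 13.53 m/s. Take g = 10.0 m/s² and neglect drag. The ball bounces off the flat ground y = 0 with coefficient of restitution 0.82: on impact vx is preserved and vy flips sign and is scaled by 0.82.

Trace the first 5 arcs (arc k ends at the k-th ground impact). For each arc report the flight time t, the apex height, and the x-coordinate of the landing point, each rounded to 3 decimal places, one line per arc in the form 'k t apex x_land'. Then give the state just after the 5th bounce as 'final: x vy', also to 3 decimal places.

Arc 1: start y=9.550, vy=13.530 → t=3.287, apex=18.703, x_land=35.829, impact vy=-19.341
  bounce: vy ← 0.82·19.341 = 15.859
Arc 2: start y=0.000, vy=15.859 → t=3.172, apex=12.576, x_land=70.402, impact vy=-15.859
  bounce: vy ← 0.82·15.859 = 13.005
Arc 3: start y=0.000, vy=13.005 → t=2.601, apex=8.456, x_land=98.753, impact vy=-13.005
  bounce: vy ← 0.82·13.005 = 10.664
Arc 4: start y=0.000, vy=10.664 → t=2.133, apex=5.686, x_land=122.000, impact vy=-10.664
  bounce: vy ← 0.82·10.664 = 8.744
Arc 5: start y=0.000, vy=8.744 → t=1.749, apex=3.823, x_land=141.062, impact vy=-8.744
  bounce: vy ← 0.82·8.744 = 7.170

1 3.287 18.703 35.829
2 3.172 12.576 70.402
3 2.601 8.456 98.753
4 2.133 5.686 122.000
5 1.749 3.823 141.062
final: 141.062 7.170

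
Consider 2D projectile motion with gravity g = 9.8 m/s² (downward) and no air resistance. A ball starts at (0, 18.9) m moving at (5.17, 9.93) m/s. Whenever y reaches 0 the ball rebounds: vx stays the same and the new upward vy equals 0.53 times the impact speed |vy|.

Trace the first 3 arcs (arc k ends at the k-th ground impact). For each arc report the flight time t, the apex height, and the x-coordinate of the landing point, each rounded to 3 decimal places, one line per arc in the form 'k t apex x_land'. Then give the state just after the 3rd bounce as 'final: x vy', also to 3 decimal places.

Arc 1: start y=18.900, vy=9.930 → t=3.223, apex=23.931, x_land=16.664, impact vy=-21.657
  bounce: vy ← 0.53·21.657 = 11.478
Arc 2: start y=0.000, vy=11.478 → t=2.343, apex=6.722, x_land=28.775, impact vy=-11.478
  bounce: vy ← 0.53·11.478 = 6.084
Arc 3: start y=0.000, vy=6.084 → t=1.242, apex=1.888, x_land=35.194, impact vy=-6.084
  bounce: vy ← 0.53·6.084 = 3.224

1 3.223 23.931 16.664
2 2.343 6.722 28.775
3 1.242 1.888 35.194
final: 35.194 3.224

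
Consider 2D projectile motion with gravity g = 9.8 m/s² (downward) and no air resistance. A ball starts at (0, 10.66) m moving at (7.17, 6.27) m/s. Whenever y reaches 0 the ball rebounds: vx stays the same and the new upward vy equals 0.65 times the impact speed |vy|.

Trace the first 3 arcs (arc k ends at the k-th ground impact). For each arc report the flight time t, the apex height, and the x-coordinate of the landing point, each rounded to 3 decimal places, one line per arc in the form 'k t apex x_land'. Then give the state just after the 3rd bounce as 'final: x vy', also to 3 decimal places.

Arc 1: start y=10.660, vy=6.270 → t=2.248, apex=12.666, x_land=16.115, impact vy=-15.756
  bounce: vy ← 0.65·15.756 = 10.241
Arc 2: start y=0.000, vy=10.241 → t=2.090, apex=5.351, x_land=31.101, impact vy=-10.241
  bounce: vy ← 0.65·10.241 = 6.657
Arc 3: start y=0.000, vy=6.657 → t=1.359, apex=2.261, x_land=40.841, impact vy=-6.657
  bounce: vy ← 0.65·6.657 = 4.327

1 2.248 12.666 16.115
2 2.090 5.351 31.101
3 1.359 2.261 40.841
final: 40.841 4.327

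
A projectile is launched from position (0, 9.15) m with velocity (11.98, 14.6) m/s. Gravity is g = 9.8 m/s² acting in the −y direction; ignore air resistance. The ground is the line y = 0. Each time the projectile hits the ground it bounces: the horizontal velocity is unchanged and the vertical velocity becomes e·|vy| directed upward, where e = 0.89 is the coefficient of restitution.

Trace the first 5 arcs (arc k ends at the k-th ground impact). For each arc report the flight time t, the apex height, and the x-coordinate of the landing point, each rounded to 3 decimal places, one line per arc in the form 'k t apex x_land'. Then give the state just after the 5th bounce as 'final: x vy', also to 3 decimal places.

Arc 1: start y=9.150, vy=14.600 → t=3.511, apex=20.026, x_land=42.066, impact vy=-19.812
  bounce: vy ← 0.89·19.812 = 17.632
Arc 2: start y=0.000, vy=17.632 → t=3.598, apex=15.862, x_land=85.176, impact vy=-17.632
  bounce: vy ← 0.89·17.632 = 15.693
Arc 3: start y=0.000, vy=15.693 → t=3.203, apex=12.564, x_land=123.543, impact vy=-15.693
  bounce: vy ← 0.89·15.693 = 13.967
Arc 4: start y=0.000, vy=13.967 → t=2.850, apex=9.952, x_land=157.690, impact vy=-13.967
  bounce: vy ← 0.89·13.967 = 12.430
Arc 5: start y=0.000, vy=12.430 → t=2.537, apex=7.883, x_land=188.080, impact vy=-12.430
  bounce: vy ← 0.89·12.430 = 11.063

1 3.511 20.026 42.066
2 3.598 15.862 85.176
3 3.203 12.564 123.543
4 2.850 9.952 157.690
5 2.537 7.883 188.080
final: 188.080 11.063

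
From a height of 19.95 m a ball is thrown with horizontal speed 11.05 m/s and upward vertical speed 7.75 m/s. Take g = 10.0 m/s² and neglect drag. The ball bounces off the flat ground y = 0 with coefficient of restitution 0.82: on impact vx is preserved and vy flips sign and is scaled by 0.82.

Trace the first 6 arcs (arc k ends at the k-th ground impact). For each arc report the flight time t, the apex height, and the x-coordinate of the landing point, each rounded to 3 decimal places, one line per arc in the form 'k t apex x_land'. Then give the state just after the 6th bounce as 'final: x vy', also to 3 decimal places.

Arc 1: start y=19.950, vy=7.750 → t=2.918, apex=22.953, x_land=32.239, impact vy=-21.426
  bounce: vy ← 0.82·21.426 = 17.569
Arc 2: start y=0.000, vy=17.569 → t=3.514, apex=15.434, x_land=71.067, impact vy=-17.569
  bounce: vy ← 0.82·17.569 = 14.407
Arc 3: start y=0.000, vy=14.407 → t=2.881, apex=10.378, x_land=102.906, impact vy=-14.407
  bounce: vy ← 0.82·14.407 = 11.813
Arc 4: start y=0.000, vy=11.813 → t=2.363, apex=6.978, x_land=129.013, impact vy=-11.813
  bounce: vy ← 0.82·11.813 = 9.687
Arc 5: start y=0.000, vy=9.687 → t=1.937, apex=4.692, x_land=150.422, impact vy=-9.687
  bounce: vy ← 0.82·9.687 = 7.943
Arc 6: start y=0.000, vy=7.943 → t=1.589, apex=3.155, x_land=167.977, impact vy=-7.943
  bounce: vy ← 0.82·7.943 = 6.514

1 2.918 22.953 32.239
2 3.514 15.434 71.067
3 2.881 10.378 102.906
4 2.363 6.978 129.013
5 1.937 4.692 150.422
6 1.589 3.155 167.977
final: 167.977 6.514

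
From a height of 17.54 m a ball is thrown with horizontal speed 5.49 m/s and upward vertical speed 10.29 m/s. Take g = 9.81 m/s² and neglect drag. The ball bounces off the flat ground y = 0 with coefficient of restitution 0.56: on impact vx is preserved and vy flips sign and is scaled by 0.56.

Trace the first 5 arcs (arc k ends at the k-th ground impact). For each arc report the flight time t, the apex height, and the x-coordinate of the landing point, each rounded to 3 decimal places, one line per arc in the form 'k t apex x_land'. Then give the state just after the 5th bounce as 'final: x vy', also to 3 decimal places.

Arc 1: start y=17.540, vy=10.290 → t=3.211, apex=22.937, x_land=17.630, impact vy=-21.214
  bounce: vy ← 0.56·21.214 = 11.880
Arc 2: start y=0.000, vy=11.880 → t=2.422, apex=7.193, x_land=30.927, impact vy=-11.880
  bounce: vy ← 0.56·11.880 = 6.653
Arc 3: start y=0.000, vy=6.653 → t=1.356, apex=2.256, x_land=38.373, impact vy=-6.653
  bounce: vy ← 0.56·6.653 = 3.725
Arc 4: start y=0.000, vy=3.725 → t=0.760, apex=0.707, x_land=42.543, impact vy=-3.725
  bounce: vy ← 0.56·3.725 = 2.086
Arc 5: start y=0.000, vy=2.086 → t=0.425, apex=0.222, x_land=44.878, impact vy=-2.086
  bounce: vy ← 0.56·2.086 = 1.168

1 3.211 22.937 17.630
2 2.422 7.193 30.927
3 1.356 2.256 38.373
4 0.760 0.707 42.543
5 0.425 0.222 44.878
final: 44.878 1.168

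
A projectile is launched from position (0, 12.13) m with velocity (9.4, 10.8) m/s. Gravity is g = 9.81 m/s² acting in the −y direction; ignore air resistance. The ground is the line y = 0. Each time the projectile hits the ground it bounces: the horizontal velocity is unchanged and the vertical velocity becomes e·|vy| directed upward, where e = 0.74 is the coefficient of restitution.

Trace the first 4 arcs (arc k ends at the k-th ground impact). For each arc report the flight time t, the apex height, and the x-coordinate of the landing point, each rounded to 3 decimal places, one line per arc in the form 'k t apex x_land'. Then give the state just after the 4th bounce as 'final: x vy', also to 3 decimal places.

Arc 1: start y=12.130, vy=10.800 → t=3.021, apex=18.075, x_land=28.393, impact vy=-18.832
  bounce: vy ← 0.74·18.832 = 13.935
Arc 2: start y=0.000, vy=13.935 → t=2.841, apex=9.898, x_land=55.099, impact vy=-13.935
  bounce: vy ← 0.74·13.935 = 10.312
Arc 3: start y=0.000, vy=10.312 → t=2.102, apex=5.420, x_land=74.862, impact vy=-10.312
  bounce: vy ← 0.74·10.312 = 7.631
Arc 4: start y=0.000, vy=7.631 → t=1.556, apex=2.968, x_land=89.486, impact vy=-7.631
  bounce: vy ← 0.74·7.631 = 5.647

1 3.021 18.075 28.393
2 2.841 9.898 55.099
3 2.102 5.420 74.862
4 1.556 2.968 89.486
final: 89.486 5.647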